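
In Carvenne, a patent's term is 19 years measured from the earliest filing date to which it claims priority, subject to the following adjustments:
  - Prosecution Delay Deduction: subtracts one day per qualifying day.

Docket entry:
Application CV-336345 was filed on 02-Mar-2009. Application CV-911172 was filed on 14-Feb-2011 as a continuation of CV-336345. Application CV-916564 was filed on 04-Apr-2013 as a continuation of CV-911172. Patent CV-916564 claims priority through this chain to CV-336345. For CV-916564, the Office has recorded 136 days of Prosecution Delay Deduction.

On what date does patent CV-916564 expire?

October 18, 2027

Earliest priority filing: 2 March 2009.
Base term: 2 March 2009 + 19 years → 2 March 2028.
Prosecution Delay Deduction: −136 days → 18 October 2027.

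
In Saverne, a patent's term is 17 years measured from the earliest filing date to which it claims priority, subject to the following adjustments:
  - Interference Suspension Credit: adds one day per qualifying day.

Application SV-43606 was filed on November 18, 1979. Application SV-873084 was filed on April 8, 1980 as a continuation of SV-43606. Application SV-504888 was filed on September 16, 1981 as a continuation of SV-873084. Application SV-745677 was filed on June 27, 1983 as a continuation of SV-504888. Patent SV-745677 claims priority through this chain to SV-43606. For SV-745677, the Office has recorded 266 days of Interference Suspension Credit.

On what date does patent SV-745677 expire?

Earliest priority filing: 18 November 1979.
Base term: 18 November 1979 + 17 years → 18 November 1996.
Interference Suspension Credit: +266 days → 11 August 1997.

1997-08-11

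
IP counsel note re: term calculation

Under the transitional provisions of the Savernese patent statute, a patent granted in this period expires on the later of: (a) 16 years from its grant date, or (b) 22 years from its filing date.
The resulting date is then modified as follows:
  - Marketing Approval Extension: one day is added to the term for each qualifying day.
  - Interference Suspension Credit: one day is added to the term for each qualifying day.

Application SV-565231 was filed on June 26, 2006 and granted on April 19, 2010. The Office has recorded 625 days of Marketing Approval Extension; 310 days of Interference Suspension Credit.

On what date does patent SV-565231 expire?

January 17, 2031

(a) grant + 16 years → 19 April 2026.
(b) filing + 22 years → 26 June 2028.
Later of the two: 26 June 2028.
Marketing Approval Extension: +625 days → 13 March 2030.
Interference Suspension Credit: +310 days → 17 January 2031.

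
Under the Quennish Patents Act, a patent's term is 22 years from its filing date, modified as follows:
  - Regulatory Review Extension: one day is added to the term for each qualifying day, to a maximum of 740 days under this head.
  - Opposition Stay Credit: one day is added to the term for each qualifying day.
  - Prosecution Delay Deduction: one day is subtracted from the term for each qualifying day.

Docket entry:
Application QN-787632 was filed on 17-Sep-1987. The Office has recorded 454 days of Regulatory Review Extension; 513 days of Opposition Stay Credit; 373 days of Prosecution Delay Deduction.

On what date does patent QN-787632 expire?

May 4, 2011

Base term: filing date + 22 years → 17 September 2009.
Regulatory Review Extension: 454 days (within the 740-day cap) → +454 days → 15 December 2010.
Opposition Stay Credit: +513 days → 11 May 2012.
Prosecution Delay Deduction: −373 days → 4 May 2011.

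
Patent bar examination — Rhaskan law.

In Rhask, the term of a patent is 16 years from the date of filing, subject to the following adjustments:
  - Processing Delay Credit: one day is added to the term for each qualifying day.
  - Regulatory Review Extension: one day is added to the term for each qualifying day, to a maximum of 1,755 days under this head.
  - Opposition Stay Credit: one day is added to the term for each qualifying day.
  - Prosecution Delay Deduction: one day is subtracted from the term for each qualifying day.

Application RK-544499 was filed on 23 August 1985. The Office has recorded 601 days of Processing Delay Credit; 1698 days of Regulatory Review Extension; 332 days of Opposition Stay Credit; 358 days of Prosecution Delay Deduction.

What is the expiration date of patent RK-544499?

Base term: filing date + 16 years → 23 August 2001.
Processing Delay Credit: +601 days → 16 April 2003.
Regulatory Review Extension: 1698 days (within the 1755-day cap) → +1698 days → 9 December 2007.
Opposition Stay Credit: +332 days → 5 November 2008.
Prosecution Delay Deduction: −358 days → 13 November 2007.

2007-11-13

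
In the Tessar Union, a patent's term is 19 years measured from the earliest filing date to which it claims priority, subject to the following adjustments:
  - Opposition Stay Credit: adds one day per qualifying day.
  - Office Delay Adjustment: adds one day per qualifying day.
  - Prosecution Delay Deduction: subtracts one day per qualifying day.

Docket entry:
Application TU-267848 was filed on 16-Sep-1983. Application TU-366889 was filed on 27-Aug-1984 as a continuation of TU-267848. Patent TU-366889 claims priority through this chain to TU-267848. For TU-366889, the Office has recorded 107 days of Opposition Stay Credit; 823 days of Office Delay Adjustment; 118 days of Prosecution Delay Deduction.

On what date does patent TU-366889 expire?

Earliest priority filing: 16 September 1983.
Base term: 16 September 1983 + 19 years → 16 September 2002.
Opposition Stay Credit: +107 days → 1 January 2003.
Office Delay Adjustment: +823 days → 3 April 2005.
Prosecution Delay Deduction: −118 days → 6 December 2004.

2004-12-06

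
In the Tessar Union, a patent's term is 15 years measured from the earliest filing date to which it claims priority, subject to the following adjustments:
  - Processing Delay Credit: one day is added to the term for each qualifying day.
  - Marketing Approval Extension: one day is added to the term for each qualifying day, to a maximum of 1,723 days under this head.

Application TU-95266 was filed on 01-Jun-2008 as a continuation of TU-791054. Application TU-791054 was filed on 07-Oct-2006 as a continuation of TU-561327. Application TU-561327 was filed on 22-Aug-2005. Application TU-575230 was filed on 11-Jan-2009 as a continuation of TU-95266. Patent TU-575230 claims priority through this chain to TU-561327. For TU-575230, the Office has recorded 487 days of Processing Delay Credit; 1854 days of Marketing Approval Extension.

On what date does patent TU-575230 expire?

Earliest priority filing: 22 August 2005.
Base term: 22 August 2005 + 15 years → 22 August 2020.
Processing Delay Credit: +487 days → 22 December 2021.
Marketing Approval Extension: 1854 days claimed exceeds the 1723-day cap, so +1723 days → 10 September 2026.

2026-09-10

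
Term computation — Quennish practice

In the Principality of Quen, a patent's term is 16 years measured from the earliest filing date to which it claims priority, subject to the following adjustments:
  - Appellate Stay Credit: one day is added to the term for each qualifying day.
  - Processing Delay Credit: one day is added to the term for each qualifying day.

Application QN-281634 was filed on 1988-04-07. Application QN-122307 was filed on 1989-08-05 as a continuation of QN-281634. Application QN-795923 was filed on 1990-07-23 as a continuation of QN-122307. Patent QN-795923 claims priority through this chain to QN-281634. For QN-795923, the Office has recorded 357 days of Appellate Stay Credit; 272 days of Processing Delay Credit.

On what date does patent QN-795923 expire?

Earliest priority filing: 7 April 1988.
Base term: 7 April 1988 + 16 years → 7 April 2004.
Appellate Stay Credit: +357 days → 30 March 2005.
Processing Delay Credit: +272 days → 27 December 2005.

December 27, 2005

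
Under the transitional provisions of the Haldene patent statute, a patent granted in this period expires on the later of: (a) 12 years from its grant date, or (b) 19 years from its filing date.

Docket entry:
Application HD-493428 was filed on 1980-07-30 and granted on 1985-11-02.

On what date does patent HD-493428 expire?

(a) grant + 12 years → 2 November 1997.
(b) filing + 19 years → 30 July 1999.
Later of the two: 30 July 1999.

July 30, 1999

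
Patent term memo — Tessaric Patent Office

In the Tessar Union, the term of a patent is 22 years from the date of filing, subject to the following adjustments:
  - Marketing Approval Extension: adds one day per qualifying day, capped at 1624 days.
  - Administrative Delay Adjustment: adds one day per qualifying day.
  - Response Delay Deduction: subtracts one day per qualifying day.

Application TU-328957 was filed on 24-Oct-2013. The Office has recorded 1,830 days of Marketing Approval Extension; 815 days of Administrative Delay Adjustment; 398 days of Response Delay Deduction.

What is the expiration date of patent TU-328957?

2041-05-26

Base term: filing date + 22 years → 24 October 2035.
Marketing Approval Extension: 1830 days claimed exceeds the 1624-day cap, so +1624 days → 4 April 2040.
Administrative Delay Adjustment: +815 days → 28 June 2042.
Response Delay Deduction: −398 days → 26 May 2041.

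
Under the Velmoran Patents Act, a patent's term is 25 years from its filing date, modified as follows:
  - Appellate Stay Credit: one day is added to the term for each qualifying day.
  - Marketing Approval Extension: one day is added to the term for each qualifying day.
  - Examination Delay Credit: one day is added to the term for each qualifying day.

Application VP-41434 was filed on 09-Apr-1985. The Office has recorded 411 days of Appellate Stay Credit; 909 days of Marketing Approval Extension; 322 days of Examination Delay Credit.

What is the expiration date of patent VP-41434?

Base term: filing date + 25 years → 9 April 2010.
Appellate Stay Credit: +411 days → 25 May 2011.
Marketing Approval Extension: +909 days → 19 November 2013.
Examination Delay Credit: +322 days → 7 October 2014.

October 7, 2014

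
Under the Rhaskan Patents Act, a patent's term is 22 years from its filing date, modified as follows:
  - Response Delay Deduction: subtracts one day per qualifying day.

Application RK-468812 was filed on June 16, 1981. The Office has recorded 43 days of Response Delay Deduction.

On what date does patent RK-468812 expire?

May 4, 2003

Base term: filing date + 22 years → 16 June 2003.
Response Delay Deduction: −43 days → 4 May 2003.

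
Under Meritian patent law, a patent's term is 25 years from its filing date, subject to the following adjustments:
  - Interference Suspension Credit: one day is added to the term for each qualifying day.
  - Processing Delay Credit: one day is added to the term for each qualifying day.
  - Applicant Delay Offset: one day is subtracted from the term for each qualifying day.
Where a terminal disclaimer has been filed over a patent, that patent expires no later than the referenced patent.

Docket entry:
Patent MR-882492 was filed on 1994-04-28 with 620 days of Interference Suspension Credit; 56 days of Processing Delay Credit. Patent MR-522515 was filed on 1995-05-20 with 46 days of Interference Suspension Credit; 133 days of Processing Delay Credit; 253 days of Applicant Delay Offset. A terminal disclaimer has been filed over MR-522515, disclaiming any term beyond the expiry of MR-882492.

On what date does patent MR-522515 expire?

2020-03-07

Natural term of MR-522515:
  Base: filing + 25 years → 20 May 2020.
  Interference Suspension Credit: +46 days → 5 July 2020.
  Processing Delay Credit: +133 days → 15 November 2020.
  Applicant Delay Offset: −253 days → 7 March 2020.
Expiry of referenced patent MR-882492:
  Base: filing + 25 years → 28 April 2019.
  Interference Suspension Credit: +620 days → 7 January 2021.
  Processing Delay Credit: +56 days → 4 March 2021.
Terminal disclaimer: MR-522515 expires on the earlier of 7 March 2020 and 4 March 2021.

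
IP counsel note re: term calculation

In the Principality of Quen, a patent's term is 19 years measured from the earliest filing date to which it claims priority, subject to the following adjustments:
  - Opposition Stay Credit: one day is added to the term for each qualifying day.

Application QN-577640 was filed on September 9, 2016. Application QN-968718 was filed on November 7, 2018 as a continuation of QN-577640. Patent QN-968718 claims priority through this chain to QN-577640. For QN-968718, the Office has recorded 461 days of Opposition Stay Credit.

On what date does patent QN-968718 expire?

Earliest priority filing: 9 September 2016.
Base term: 9 September 2016 + 19 years → 9 September 2035.
Opposition Stay Credit: +461 days → 13 December 2036.

December 13, 2036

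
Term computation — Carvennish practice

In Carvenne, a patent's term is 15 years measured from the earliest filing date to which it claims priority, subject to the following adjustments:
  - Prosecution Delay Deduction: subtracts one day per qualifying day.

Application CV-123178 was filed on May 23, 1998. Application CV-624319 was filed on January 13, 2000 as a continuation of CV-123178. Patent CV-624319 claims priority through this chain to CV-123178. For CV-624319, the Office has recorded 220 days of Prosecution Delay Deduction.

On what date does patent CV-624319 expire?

Earliest priority filing: 23 May 1998.
Base term: 23 May 1998 + 15 years → 23 May 2013.
Prosecution Delay Deduction: −220 days → 15 October 2012.

2012-10-15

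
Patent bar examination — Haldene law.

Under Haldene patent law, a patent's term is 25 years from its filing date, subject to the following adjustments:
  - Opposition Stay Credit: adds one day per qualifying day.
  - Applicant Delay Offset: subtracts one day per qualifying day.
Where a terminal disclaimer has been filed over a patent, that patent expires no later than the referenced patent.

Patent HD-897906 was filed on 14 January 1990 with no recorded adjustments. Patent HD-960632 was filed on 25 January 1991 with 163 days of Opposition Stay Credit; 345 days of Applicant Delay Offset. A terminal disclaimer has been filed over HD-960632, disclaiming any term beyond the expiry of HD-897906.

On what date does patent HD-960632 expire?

Natural term of HD-960632:
  Base: filing + 25 years → 25 January 2016.
  Opposition Stay Credit: +163 days → 6 July 2016.
  Applicant Delay Offset: −345 days → 27 July 2015.
Expiry of referenced patent HD-897906:
  Base: filing + 25 years → 14 January 2015.
Terminal disclaimer: HD-960632 expires on the earlier of 27 July 2015 and 14 January 2015.

2015-01-14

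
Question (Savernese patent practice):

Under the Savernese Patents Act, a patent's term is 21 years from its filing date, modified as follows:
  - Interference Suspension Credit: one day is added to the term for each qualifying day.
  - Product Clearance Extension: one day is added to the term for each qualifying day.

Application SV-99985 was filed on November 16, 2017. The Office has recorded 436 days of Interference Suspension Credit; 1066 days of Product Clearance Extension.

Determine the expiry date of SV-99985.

Base term: filing date + 21 years → 16 November 2038.
Interference Suspension Credit: +436 days → 26 January 2040.
Product Clearance Extension: +1066 days → 27 December 2042.

2042-12-27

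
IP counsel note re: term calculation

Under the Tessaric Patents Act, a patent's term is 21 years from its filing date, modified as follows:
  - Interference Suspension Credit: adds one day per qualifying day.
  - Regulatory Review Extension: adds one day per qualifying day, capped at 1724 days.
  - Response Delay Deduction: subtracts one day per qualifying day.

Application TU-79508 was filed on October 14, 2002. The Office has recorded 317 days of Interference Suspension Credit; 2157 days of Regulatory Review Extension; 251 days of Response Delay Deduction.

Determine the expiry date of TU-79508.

Base term: filing date + 21 years → 14 October 2023.
Interference Suspension Credit: +317 days → 26 August 2024.
Regulatory Review Extension: 2157 days claimed exceeds the 1724-day cap, so +1724 days → 16 May 2029.
Response Delay Deduction: −251 days → 7 September 2028.

September 7, 2028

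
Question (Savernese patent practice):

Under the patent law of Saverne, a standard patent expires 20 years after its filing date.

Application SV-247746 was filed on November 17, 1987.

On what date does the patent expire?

Filing date + 20 years → 17 November 2007.

2007-11-17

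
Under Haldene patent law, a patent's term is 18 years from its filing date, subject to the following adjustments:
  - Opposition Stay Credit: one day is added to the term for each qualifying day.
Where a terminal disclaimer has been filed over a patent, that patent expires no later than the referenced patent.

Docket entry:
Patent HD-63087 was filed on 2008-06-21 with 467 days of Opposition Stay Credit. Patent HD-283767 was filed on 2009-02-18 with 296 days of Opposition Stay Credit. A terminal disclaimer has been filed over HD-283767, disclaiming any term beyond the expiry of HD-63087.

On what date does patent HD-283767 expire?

October 1, 2027

Natural term of HD-283767:
  Base: filing + 18 years → 18 February 2027.
  Opposition Stay Credit: +296 days → 11 December 2027.
Expiry of referenced patent HD-63087:
  Base: filing + 18 years → 21 June 2026.
  Opposition Stay Credit: +467 days → 1 October 2027.
Terminal disclaimer: HD-283767 expires on the earlier of 11 December 2027 and 1 October 2027.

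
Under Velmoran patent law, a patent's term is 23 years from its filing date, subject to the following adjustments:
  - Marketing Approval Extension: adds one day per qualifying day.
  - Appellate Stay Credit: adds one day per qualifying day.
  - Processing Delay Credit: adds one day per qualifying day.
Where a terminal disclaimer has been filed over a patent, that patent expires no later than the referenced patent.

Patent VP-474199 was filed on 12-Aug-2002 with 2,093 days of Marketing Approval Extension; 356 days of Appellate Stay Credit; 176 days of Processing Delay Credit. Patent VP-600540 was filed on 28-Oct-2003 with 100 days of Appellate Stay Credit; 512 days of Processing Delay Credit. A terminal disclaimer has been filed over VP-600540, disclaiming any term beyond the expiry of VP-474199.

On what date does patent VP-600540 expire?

Natural term of VP-600540:
  Base: filing + 23 years → 28 October 2026.
  Appellate Stay Credit: +100 days → 5 February 2027.
  Processing Delay Credit: +512 days → 1 July 2028.
Expiry of referenced patent VP-474199:
  Base: filing + 23 years → 12 August 2025.
  Marketing Approval Extension: +2093 days → 6 May 2031.
  Appellate Stay Credit: +356 days → 26 April 2032.
  Processing Delay Credit: +176 days → 19 October 2032.
Terminal disclaimer: VP-600540 expires on the earlier of 1 July 2028 and 19 October 2032.

July 1, 2028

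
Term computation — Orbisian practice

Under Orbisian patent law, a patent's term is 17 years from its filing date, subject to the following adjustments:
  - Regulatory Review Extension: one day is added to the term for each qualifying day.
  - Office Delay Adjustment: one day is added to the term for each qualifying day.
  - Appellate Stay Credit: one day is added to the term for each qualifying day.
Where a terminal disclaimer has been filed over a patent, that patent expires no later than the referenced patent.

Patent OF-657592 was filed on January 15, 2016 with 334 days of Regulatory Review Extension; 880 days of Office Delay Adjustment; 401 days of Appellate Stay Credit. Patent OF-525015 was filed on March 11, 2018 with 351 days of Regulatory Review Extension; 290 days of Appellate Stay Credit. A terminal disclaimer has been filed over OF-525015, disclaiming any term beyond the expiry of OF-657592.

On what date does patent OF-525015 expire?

Natural term of OF-525015:
  Base: filing + 17 years → 11 March 2035.
  Regulatory Review Extension: +351 days → 25 February 2036.
  Appellate Stay Credit: +290 days → 11 December 2036.
Expiry of referenced patent OF-657592:
  Base: filing + 17 years → 15 January 2033.
  Regulatory Review Extension: +334 days → 15 December 2033.
  Office Delay Adjustment: +880 days → 13 May 2036.
  Appellate Stay Credit: +401 days → 18 June 2037.
Terminal disclaimer: OF-525015 expires on the earlier of 11 December 2036 and 18 June 2037.

2036-12-11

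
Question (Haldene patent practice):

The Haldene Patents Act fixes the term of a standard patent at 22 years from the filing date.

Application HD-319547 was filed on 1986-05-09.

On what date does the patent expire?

May 9, 2008

Filing date + 22 years → 9 May 2008.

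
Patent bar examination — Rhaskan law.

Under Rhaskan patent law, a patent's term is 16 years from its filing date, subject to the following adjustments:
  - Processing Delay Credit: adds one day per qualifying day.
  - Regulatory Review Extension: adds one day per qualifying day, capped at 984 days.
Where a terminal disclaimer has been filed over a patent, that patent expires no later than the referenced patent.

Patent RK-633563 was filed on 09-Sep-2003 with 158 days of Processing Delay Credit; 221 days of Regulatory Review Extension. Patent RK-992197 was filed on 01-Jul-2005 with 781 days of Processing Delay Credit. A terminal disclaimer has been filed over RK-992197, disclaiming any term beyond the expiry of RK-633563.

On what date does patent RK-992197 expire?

September 22, 2020

Natural term of RK-992197:
  Base: filing + 16 years → 1 July 2021.
  Processing Delay Credit: +781 days → 21 August 2023.
Expiry of referenced patent RK-633563:
  Base: filing + 16 years → 9 September 2019.
  Processing Delay Credit: +158 days → 14 February 2020.
  Regulatory Review Extension: 221 days (within the 984-day cap) → +221 days → 22 September 2020.
Terminal disclaimer: RK-992197 expires on the earlier of 21 August 2023 and 22 September 2020.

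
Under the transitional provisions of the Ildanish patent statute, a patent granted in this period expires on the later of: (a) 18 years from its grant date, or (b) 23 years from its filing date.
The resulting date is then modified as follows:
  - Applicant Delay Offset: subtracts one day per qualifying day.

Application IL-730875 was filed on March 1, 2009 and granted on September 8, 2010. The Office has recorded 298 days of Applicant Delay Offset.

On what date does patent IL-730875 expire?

2031-05-08

(a) grant + 18 years → 8 September 2028.
(b) filing + 23 years → 1 March 2032.
Later of the two: 1 March 2032.
Applicant Delay Offset: −298 days → 8 May 2031.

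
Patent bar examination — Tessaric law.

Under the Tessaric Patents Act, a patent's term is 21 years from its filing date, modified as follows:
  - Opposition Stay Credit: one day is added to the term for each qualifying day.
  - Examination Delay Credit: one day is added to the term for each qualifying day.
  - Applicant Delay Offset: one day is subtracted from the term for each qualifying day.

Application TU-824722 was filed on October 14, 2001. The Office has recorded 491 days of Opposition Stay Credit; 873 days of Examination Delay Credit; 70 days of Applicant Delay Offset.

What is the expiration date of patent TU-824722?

2026-04-30

Base term: filing date + 21 years → 14 October 2022.
Opposition Stay Credit: +491 days → 17 February 2024.
Examination Delay Credit: +873 days → 9 July 2026.
Applicant Delay Offset: −70 days → 30 April 2026.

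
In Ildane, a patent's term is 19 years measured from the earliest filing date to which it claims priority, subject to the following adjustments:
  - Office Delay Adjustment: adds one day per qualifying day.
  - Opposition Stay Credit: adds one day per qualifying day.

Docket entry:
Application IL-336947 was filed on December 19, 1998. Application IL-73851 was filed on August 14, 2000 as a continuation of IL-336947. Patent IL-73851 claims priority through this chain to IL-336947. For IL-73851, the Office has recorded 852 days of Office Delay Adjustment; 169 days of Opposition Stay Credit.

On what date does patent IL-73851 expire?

Earliest priority filing: 19 December 1998.
Base term: 19 December 1998 + 19 years → 19 December 2017.
Office Delay Adjustment: +852 days → 19 April 2020.
Opposition Stay Credit: +169 days → 5 October 2020.

2020-10-05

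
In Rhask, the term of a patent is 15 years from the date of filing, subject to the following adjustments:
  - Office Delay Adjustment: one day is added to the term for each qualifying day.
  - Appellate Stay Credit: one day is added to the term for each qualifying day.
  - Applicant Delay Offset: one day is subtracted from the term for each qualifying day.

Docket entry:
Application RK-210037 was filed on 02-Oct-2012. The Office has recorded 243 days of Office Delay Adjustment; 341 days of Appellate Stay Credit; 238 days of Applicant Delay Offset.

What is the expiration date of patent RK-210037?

2028-09-12

Base term: filing date + 15 years → 2 October 2027.
Office Delay Adjustment: +243 days → 1 June 2028.
Appellate Stay Credit: +341 days → 8 May 2029.
Applicant Delay Offset: −238 days → 12 September 2028.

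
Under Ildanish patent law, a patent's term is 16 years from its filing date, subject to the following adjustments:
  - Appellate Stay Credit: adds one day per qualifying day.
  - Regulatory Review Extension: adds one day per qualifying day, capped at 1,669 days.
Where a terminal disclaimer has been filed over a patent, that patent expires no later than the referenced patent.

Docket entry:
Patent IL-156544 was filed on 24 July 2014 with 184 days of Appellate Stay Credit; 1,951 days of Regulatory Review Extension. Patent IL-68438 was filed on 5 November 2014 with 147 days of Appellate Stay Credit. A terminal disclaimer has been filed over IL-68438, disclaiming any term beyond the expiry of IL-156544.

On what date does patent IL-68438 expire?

2031-04-01

Natural term of IL-68438:
  Base: filing + 16 years → 5 November 2030.
  Appellate Stay Credit: +147 days → 1 April 2031.
Expiry of referenced patent IL-156544:
  Base: filing + 16 years → 24 July 2030.
  Appellate Stay Credit: +184 days → 24 January 2031.
  Regulatory Review Extension: 1951 days claimed exceeds the 1669-day cap, so +1669 days → 20 August 2035.
Terminal disclaimer: IL-68438 expires on the earlier of 1 April 2031 and 20 August 2035.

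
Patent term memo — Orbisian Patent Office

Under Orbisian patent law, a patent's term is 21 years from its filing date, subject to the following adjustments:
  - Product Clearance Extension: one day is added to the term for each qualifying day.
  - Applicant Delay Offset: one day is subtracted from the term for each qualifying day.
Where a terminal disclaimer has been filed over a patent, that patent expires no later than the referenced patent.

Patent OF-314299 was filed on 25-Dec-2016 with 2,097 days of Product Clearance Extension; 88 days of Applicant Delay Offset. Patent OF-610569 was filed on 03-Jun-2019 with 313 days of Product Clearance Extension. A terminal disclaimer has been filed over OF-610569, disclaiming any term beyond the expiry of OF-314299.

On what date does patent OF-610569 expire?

April 12, 2041

Natural term of OF-610569:
  Base: filing + 21 years → 3 June 2040.
  Product Clearance Extension: +313 days → 12 April 2041.
Expiry of referenced patent OF-314299:
  Base: filing + 21 years → 25 December 2037.
  Product Clearance Extension: +2097 days → 22 September 2043.
  Applicant Delay Offset: −88 days → 26 June 2043.
Terminal disclaimer: OF-610569 expires on the earlier of 12 April 2041 and 26 June 2043.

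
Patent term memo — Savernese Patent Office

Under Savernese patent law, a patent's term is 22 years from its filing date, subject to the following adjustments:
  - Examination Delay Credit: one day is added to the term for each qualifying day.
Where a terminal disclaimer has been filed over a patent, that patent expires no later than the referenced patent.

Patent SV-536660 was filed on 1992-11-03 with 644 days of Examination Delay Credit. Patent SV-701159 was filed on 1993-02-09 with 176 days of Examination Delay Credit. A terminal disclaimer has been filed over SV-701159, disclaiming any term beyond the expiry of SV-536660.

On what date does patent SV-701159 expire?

Natural term of SV-701159:
  Base: filing + 22 years → 9 February 2015.
  Examination Delay Credit: +176 days → 4 August 2015.
Expiry of referenced patent SV-536660:
  Base: filing + 22 years → 3 November 2014.
  Examination Delay Credit: +644 days → 8 August 2016.
Terminal disclaimer: SV-701159 expires on the earlier of 4 August 2015 and 8 August 2016.

2015-08-04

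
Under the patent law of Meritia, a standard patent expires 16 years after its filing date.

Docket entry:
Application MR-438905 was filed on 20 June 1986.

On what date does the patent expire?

Filing date + 16 years → 20 June 2002.

June 20, 2002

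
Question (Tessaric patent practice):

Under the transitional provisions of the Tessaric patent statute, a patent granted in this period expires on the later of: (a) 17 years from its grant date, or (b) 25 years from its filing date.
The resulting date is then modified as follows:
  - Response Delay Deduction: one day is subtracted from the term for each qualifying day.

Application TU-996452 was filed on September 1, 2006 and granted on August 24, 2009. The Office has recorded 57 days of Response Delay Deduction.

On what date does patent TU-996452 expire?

July 6, 2031

(a) grant + 17 years → 24 August 2026.
(b) filing + 25 years → 1 September 2031.
Later of the two: 1 September 2031.
Response Delay Deduction: −57 days → 6 July 2031.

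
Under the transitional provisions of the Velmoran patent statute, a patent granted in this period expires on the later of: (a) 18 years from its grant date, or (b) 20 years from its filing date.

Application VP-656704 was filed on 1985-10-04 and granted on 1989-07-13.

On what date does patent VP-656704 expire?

July 13, 2007

(a) grant + 18 years → 13 July 2007.
(b) filing + 20 years → 4 October 2005.
Later of the two: 13 July 2007.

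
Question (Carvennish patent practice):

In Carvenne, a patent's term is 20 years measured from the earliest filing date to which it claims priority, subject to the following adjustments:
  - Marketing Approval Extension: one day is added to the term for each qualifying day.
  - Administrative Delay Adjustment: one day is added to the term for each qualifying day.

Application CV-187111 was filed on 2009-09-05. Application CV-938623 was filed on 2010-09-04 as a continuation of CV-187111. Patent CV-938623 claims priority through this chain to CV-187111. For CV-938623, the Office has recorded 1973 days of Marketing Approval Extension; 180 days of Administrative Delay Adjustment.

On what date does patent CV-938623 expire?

July 29, 2035

Earliest priority filing: 5 September 2009.
Base term: 5 September 2009 + 20 years → 5 September 2029.
Marketing Approval Extension: +1973 days → 30 January 2035.
Administrative Delay Adjustment: +180 days → 29 July 2035.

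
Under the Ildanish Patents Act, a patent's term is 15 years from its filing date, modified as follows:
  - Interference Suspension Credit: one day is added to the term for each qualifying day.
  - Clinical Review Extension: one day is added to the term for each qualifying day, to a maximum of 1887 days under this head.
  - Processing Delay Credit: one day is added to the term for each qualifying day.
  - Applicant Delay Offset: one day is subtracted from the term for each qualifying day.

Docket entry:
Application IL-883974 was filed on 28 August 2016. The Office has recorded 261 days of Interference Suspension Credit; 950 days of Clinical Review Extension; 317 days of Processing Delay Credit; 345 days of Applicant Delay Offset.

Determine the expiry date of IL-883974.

2034-11-23

Base term: filing date + 15 years → 28 August 2031.
Interference Suspension Credit: +261 days → 15 May 2032.
Clinical Review Extension: 950 days (within the 1887-day cap) → +950 days → 21 December 2034.
Processing Delay Credit: +317 days → 3 November 2035.
Applicant Delay Offset: −345 days → 23 November 2034.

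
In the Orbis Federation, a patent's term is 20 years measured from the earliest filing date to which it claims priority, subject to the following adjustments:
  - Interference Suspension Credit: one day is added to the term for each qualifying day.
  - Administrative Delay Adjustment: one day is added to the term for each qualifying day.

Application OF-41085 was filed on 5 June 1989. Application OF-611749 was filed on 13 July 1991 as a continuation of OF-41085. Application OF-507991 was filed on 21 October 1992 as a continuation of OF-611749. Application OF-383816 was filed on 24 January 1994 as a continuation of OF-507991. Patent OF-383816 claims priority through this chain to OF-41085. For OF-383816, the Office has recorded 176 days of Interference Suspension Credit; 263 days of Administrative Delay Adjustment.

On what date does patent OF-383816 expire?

August 18, 2010

Earliest priority filing: 5 June 1989.
Base term: 5 June 1989 + 20 years → 5 June 2009.
Interference Suspension Credit: +176 days → 28 November 2009.
Administrative Delay Adjustment: +263 days → 18 August 2010.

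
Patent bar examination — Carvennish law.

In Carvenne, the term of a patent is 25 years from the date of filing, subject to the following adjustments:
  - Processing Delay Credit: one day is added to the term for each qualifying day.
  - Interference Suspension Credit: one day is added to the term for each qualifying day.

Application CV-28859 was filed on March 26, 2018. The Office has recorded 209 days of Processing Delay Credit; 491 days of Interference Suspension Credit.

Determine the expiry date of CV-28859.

2045-02-23

Base term: filing date + 25 years → 26 March 2043.
Processing Delay Credit: +209 days → 21 October 2043.
Interference Suspension Credit: +491 days → 23 February 2045.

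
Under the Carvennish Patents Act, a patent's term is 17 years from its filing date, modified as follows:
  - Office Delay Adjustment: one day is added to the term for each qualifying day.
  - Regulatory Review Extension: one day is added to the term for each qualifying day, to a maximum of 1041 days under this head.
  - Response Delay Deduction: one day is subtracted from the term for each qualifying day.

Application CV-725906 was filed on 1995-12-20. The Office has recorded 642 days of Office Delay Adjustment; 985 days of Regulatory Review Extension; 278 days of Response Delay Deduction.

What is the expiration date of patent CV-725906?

Base term: filing date + 17 years → 20 December 2012.
Office Delay Adjustment: +642 days → 23 September 2014.
Regulatory Review Extension: 985 days (within the 1041-day cap) → +985 days → 4 June 2017.
Response Delay Deduction: −278 days → 30 August 2016.

August 30, 2016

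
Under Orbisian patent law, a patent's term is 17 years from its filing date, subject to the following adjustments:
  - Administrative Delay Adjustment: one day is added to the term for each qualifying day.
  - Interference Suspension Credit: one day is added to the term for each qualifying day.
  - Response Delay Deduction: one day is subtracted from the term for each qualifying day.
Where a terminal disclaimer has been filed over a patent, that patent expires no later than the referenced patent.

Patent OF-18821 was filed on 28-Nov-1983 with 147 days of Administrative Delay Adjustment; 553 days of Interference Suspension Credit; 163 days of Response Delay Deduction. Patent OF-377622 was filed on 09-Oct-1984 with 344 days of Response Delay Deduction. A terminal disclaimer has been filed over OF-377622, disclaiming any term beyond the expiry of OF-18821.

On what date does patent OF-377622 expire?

2000-10-30

Natural term of OF-377622:
  Base: filing + 17 years → 9 October 2001.
  Response Delay Deduction: −344 days → 30 October 2000.
Expiry of referenced patent OF-18821:
  Base: filing + 17 years → 28 November 2000.
  Administrative Delay Adjustment: +147 days → 24 April 2001.
  Interference Suspension Credit: +553 days → 29 October 2002.
  Response Delay Deduction: −163 days → 19 May 2002.
Terminal disclaimer: OF-377622 expires on the earlier of 30 October 2000 and 19 May 2002.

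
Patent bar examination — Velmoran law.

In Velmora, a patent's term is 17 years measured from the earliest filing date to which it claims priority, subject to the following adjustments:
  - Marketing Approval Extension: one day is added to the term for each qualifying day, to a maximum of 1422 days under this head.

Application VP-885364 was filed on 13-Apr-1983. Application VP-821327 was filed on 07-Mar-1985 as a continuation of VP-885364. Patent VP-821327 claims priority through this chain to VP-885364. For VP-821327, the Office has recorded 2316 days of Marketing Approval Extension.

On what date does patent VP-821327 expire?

March 5, 2004

Earliest priority filing: 13 April 1983.
Base term: 13 April 1983 + 17 years → 13 April 2000.
Marketing Approval Extension: 2316 days claimed exceeds the 1422-day cap, so +1422 days → 5 March 2004.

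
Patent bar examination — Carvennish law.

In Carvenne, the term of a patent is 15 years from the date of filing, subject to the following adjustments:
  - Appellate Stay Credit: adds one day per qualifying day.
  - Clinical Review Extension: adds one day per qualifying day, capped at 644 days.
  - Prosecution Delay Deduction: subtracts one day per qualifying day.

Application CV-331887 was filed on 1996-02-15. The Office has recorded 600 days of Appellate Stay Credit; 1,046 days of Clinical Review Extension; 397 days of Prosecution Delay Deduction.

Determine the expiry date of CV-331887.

June 11, 2013

Base term: filing date + 15 years → 15 February 2011.
Appellate Stay Credit: +600 days → 7 October 2012.
Clinical Review Extension: 1046 days claimed exceeds the 644-day cap, so +644 days → 13 July 2014.
Prosecution Delay Deduction: −397 days → 11 June 2013.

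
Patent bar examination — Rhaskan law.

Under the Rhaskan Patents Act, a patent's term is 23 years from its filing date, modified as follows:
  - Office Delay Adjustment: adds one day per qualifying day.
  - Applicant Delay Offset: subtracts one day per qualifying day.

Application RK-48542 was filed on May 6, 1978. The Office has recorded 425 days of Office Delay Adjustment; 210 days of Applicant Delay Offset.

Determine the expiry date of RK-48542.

2001-12-07

Base term: filing date + 23 years → 6 May 2001.
Office Delay Adjustment: +425 days → 5 July 2002.
Applicant Delay Offset: −210 days → 7 December 2001.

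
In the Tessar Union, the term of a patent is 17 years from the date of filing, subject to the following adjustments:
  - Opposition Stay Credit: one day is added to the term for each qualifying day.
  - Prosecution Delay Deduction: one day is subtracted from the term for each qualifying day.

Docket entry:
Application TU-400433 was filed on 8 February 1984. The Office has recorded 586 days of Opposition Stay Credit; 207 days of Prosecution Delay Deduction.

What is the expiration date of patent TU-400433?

Base term: filing date + 17 years → 8 February 2001.
Opposition Stay Credit: +586 days → 17 September 2002.
Prosecution Delay Deduction: −207 days → 22 February 2002.

February 22, 2002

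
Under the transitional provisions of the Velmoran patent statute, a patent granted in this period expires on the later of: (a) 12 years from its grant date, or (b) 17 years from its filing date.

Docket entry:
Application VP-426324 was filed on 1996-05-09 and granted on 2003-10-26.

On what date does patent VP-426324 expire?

(a) grant + 12 years → 26 October 2015.
(b) filing + 17 years → 9 May 2013.
Later of the two: 26 October 2015.

October 26, 2015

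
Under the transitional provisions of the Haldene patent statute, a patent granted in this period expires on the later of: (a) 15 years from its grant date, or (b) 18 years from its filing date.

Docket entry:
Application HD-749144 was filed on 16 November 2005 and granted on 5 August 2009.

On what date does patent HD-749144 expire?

2024-08-05

(a) grant + 15 years → 5 August 2024.
(b) filing + 18 years → 16 November 2023.
Later of the two: 5 August 2024.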